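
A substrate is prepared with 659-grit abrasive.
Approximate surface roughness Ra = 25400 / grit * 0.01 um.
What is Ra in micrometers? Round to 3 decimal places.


Ra = 25400 / 659 * 0.01 = 0.385 um

0.385


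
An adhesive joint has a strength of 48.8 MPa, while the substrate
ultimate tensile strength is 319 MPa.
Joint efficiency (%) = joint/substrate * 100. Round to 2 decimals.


Efficiency = 48.8 / 319 * 100
= 15.30%

15.30


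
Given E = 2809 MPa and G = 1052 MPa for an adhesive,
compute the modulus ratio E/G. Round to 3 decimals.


E/G ratio = 2809 / 1052 = 2.670

2.670


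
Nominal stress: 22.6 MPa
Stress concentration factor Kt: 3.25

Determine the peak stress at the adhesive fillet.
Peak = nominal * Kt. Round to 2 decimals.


Peak stress = 22.6 * 3.25
= 73.45 MPa

73.45


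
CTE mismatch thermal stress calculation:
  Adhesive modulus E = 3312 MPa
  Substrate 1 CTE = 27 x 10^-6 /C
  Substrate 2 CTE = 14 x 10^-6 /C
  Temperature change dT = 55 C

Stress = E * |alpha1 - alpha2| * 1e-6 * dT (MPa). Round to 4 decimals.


delta_alpha = |27 - 14| = 13 x 10^-6/C
Stress = 3312 * 13e-6 * 55
= 2.3681 MPa

2.3681


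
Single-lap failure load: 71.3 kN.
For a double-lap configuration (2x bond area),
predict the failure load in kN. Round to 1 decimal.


Failure load = 71.3 * 2 = 142.6 kN

142.6


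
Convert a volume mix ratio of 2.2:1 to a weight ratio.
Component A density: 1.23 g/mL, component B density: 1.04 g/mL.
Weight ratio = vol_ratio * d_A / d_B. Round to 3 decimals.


= 2.2 * 1.23 / 1.04 = 2.602

2.602


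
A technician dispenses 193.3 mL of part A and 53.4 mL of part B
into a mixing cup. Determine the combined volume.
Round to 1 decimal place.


Combined volume = 193.3 + 53.4
= 246.7 mL

246.7


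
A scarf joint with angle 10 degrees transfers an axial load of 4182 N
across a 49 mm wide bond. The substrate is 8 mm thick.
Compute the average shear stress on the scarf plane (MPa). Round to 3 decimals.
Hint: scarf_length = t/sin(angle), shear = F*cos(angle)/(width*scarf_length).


scarf_length = 8 / sin(10 deg) = 46.0702 mm
cos(10 deg) = 0.984808
shear stress = 4182 * 0.984808 / (49 * 46.0702)
= 1.824 MPa

1.824


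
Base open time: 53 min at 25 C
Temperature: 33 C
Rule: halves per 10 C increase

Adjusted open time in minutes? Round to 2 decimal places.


Acceleration = 2^((33-25)/10) = 1.7411
Open time = 53 / 1.7411 = 30.44 min

30.44


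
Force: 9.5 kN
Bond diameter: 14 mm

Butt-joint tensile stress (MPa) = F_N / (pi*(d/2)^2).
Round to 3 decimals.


F_N = 9.5 * 1000 = 9500.0 N
A = pi*(7.0)^2 = 153.9380 mm^2
stress = 9500.0 / 153.9380 = 61.713 MPa

61.713


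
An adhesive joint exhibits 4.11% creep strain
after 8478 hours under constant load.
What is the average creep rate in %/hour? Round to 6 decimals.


Creep rate = strain / time
= 4.11 / 8478
= 0.000485 %/h

0.000485


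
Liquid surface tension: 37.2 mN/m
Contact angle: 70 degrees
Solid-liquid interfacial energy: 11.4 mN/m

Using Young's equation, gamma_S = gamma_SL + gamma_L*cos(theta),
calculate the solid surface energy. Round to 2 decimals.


gamma_S = 11.4 + 37.2 * cos(70)
= 24.12 mN/m

24.12


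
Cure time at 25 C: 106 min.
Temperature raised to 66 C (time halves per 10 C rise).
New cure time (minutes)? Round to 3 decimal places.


Acceleration factor = 2^(41/10) = 17.1484
New time = 106 / 17.1484 = 6.181 min

6.181


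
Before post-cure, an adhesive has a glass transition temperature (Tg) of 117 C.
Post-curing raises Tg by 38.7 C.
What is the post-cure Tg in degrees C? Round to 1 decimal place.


Tg_post = Tg_base + delta_Tg
= 117 + 38.7
= 155.7 C

155.7


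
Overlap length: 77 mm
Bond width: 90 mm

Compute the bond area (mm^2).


Bond area = 77 * 90 = 6930 mm^2

6930


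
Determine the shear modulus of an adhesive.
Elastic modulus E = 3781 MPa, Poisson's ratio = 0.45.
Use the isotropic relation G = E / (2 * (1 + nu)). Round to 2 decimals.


G = 3781 / (2*(1+0.45)) = 3781 / 2.90
= 1303.79 MPa

1303.79


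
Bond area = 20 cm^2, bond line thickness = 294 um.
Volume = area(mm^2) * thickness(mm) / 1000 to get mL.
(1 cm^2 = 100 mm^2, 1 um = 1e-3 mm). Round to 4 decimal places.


area_mm2 = 20 * 100 = 2000
blt_mm = 294 * 1e-3 = 0.294
vol_mm3 = 2000 * 0.294 = 588.0
vol_mL = 588.0 / 1000 = 0.5880 mL

0.5880


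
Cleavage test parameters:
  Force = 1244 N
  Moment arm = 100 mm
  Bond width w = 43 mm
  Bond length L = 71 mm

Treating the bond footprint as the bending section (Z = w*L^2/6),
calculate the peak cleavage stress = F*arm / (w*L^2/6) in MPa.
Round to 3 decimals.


M = 1244 * 100 = 124400 N*mm
Z = 43 * 71^2 / 6 = 216763 / 6 mm^3
sigma = M / Z = 6 * 124400 / 216763 = 746400 / 216763
= 3.443 MPa

3.443


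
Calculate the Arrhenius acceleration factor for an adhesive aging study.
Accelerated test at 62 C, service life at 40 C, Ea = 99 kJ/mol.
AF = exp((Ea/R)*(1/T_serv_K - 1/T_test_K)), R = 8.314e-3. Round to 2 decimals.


T_test = 335.15 K, T_serv = 313.15 K
Ea/R = 99 / 0.008314 = 11907.63
AF = exp(11907.63 * (1/313.15 - 1/335.15))
= 12.13

12.13


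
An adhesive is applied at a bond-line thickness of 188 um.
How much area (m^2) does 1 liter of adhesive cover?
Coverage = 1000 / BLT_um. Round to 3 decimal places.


Coverage = 1000 / 188 = 5.319 m^2

5.319


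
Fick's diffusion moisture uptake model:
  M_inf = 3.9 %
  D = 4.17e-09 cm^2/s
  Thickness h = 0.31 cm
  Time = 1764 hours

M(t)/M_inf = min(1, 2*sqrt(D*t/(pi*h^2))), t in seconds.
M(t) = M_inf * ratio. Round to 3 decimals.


t_sec = 1764 * 3600 = 6350400
ratio = 2*sqrt(4.17e-09*6350400/(pi*0.31^2))
= min(1, 0.592328)
= 0.592328
M(t) = 3.9 * 0.592328 = 2.310 %

2.310


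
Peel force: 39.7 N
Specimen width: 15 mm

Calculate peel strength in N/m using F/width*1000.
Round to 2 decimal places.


Peel strength = 39.7 / 15 * 1000 = 2646.67 N/m

2646.67


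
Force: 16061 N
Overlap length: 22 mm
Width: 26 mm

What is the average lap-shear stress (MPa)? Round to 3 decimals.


Average shear stress = F / (overlap * width)
= 16061 / (22 * 26)
= 28.079 MPa

28.079


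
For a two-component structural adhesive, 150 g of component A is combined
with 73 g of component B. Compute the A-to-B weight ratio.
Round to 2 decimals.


Weight ratio A:B = 150 / 73
= 2.05

2.05


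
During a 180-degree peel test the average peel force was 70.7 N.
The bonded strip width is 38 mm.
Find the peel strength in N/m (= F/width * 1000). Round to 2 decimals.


Peel strength = F/width * 1000
= 70.7 / 38 * 1000
= 1860.53 N/m

1860.53


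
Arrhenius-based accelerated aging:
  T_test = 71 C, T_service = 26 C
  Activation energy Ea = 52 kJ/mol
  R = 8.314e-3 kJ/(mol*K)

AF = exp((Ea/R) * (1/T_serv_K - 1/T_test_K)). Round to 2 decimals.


T_test_K = 344.15, T_serv_K = 299.15
AF = exp((52/8.314e-3) * (1/299.15 - 1/344.15))
= 15.39

15.39


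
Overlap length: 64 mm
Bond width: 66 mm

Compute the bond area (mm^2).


Bond area = 64 * 66 = 4224 mm^2

4224


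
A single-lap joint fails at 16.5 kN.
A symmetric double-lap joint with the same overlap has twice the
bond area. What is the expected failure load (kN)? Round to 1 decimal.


Double-lap load = 2 * 16.5 = 33.0 kN

33.0


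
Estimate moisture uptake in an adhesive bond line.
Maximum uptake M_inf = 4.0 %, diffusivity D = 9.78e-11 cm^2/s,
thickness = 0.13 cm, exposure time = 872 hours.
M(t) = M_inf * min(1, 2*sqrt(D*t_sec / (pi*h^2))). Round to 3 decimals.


Convert time: 872 h = 3139200 s
ratio = min(1, 2*sqrt(9.78e-11*3139200/(pi*0.13^2)))
= 0.152086
M(t) = 4.0 * 0.152086 = 0.608%

0.608


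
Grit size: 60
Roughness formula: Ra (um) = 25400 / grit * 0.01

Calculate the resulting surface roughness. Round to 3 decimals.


Ra = 25400 / 60 * 0.01
= 4.233 um

4.233


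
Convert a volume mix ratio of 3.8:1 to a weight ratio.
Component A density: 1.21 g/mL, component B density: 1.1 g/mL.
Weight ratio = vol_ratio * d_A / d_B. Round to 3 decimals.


= 3.8 * 1.21 / 1.1 = 4.180

4.180


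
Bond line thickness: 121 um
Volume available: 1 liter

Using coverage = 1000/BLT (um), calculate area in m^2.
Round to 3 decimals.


1 L = 1e6 mm^3, thickness = 121 um = 0.121 mm
Area = 1e6 / 0.121 mm^2 = (1e6 / 0.121) / 1e6 m^2 = 1000 / 121 m^2
= 8.264 m^2

8.264


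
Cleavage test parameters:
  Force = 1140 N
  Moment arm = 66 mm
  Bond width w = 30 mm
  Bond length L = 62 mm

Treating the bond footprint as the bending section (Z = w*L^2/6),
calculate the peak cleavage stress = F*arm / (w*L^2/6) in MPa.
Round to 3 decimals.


M = 1140 * 66 = 75240 N*mm
Z = 30 * 62^2 / 6 = 115320 / 6 mm^3
sigma = M / Z = 6 * 75240 / 115320 = 451440 / 115320
= 3.915 MPa

3.915


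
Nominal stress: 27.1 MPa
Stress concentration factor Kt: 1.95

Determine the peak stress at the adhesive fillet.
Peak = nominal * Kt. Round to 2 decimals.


Peak stress = 27.1 * 1.95
= 52.85 MPa

52.85


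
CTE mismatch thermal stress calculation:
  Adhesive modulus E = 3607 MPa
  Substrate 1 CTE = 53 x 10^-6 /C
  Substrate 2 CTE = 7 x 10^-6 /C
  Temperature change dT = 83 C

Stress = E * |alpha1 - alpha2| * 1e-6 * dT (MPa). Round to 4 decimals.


delta_alpha = |53 - 7| = 46 x 10^-6/C
Stress = 3607 * 46e-6 * 83
= 13.7715 MPa

13.7715


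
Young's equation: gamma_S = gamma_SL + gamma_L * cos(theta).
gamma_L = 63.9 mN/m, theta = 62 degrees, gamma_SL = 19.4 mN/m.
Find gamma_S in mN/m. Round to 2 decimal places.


cos(62 deg) = 0.469472
gamma_S = 19.4 + 63.9 * 0.469472
= 49.40 mN/m

49.40


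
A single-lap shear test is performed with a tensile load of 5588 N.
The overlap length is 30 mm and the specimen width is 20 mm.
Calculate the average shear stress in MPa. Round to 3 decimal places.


Shear stress = F / (overlap * width)
= 5588 / (30 * 20)
= 5588 / 600
= 9.313 MPa

9.313


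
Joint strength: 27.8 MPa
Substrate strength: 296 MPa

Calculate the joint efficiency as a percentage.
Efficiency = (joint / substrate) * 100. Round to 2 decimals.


Efficiency = (27.8 / 296) * 100 = 9.39%

9.39


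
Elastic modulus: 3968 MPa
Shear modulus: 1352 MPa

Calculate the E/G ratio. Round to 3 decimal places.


E / G = 3968 / 1352 = 2.935

2.935


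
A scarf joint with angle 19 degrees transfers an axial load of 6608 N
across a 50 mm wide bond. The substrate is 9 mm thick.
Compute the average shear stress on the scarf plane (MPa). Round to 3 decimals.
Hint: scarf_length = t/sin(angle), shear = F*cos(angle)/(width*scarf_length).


scarf_length = 9 / sin(19 deg) = 27.6440 mm
cos(19 deg) = 0.945519
shear stress = 6608 * 0.945519 / (50 * 27.6440)
= 4.520 MPa

4.520


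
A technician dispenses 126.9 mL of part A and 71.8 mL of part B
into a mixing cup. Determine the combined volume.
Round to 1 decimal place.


Combined volume = 126.9 + 71.8
= 198.7 mL

198.7


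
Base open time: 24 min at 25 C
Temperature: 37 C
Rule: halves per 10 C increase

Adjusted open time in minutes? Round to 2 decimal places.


Acceleration = 2^((37-25)/10) = 2.2974
Open time = 24 / 2.2974 = 10.45 min

10.45


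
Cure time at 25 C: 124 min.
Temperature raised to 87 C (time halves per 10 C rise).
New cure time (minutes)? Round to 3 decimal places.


Acceleration factor = 2^(62/10) = 73.5167
New time = 124 / 73.5167 = 1.687 min

1.687


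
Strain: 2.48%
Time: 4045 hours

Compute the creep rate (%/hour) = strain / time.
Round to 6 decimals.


Creep rate = 2.48 / 4045
= 0.000613 %/h

0.000613


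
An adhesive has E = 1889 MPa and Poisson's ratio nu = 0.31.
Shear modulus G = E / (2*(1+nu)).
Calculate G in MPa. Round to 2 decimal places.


G = 1889 / (2*(1+0.31))
= 1889 / 2.62
= 720.99 MPa

720.99


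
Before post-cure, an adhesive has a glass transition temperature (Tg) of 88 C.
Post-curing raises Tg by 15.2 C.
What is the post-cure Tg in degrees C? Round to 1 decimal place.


Tg_post = Tg_base + delta_Tg
= 88 + 15.2
= 103.2 C

103.2


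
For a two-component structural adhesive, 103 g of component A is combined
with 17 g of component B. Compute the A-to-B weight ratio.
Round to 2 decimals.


Weight ratio A:B = 103 / 17
= 6.06

6.06


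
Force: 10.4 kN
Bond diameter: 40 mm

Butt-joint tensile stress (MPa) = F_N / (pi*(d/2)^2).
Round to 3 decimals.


F_N = 10.4 * 1000 = 10400.0 N
A = pi*(20.0)^2 = 1256.6371 mm^2
stress = 10400.0 / 1256.6371 = 8.276 MPa

8.276


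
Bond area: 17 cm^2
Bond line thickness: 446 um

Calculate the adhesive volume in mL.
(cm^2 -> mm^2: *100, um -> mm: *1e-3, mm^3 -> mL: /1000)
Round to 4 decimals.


V = 17*100 * 446*1e-3 / 1000
= 0.7582 mL

0.7582


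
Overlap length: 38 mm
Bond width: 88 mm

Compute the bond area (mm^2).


Bond area = 38 * 88 = 3344 mm^2

3344


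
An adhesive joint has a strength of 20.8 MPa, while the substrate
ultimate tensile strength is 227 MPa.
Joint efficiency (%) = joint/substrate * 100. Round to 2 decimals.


Efficiency = 20.8 / 227 * 100
= 9.16%

9.16


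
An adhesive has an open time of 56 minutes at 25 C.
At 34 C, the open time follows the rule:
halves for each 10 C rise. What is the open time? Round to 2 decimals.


Factor = 2^((34-25)/10) = 1.8661
Open time = 56 / 1.8661 = 30.01 min

30.01


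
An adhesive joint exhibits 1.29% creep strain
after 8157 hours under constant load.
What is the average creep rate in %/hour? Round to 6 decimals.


Creep rate = strain / time
= 1.29 / 8157
= 0.000158 %/h

0.000158


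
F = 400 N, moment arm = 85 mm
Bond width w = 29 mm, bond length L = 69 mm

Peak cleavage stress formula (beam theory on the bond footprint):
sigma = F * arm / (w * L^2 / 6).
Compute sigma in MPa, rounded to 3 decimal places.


sigma = (400 * 85) / (29 * 4761 / 6)
= 34000 * 6 / 138069
= 204000 / 138069
= 1.478 MPa

1.478


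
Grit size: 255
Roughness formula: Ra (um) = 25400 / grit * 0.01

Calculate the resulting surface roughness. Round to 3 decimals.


Ra = 25400 / 255 * 0.01
= 0.996 um

0.996


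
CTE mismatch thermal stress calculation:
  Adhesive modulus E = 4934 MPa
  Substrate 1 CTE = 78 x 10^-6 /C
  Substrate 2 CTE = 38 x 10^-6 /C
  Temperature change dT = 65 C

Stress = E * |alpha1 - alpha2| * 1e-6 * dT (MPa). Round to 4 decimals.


delta_alpha = |78 - 38| = 40 x 10^-6/C
Stress = 4934 * 40e-6 * 65
= 12.8284 MPa

12.8284


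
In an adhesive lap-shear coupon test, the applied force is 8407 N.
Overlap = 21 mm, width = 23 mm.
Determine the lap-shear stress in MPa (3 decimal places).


stress = F / (overlap * width)
= 8407 / (21 * 23)
= 17.406 MPa

17.406


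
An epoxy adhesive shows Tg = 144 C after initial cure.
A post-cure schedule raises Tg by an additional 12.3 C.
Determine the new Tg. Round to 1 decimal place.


New Tg = 144 + 12.3
= 156.3 C

156.3


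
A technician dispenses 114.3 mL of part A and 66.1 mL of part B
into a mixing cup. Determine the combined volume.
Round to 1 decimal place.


Combined volume = 114.3 + 66.1
= 180.4 mL

180.4


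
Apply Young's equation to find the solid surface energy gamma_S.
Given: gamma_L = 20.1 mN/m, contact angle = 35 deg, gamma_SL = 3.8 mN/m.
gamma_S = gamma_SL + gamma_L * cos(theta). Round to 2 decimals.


theta_rad = 35 * pi/180 = 0.610865
gamma_S = 3.8 + 20.1 * cos(0.610865)
= 20.26 mN/m

20.26


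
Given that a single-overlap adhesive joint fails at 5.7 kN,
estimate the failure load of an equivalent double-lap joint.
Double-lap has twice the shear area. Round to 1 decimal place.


Double-lap factor = 2
Expected load = 5.7 * 2 = 11.4 kN

11.4


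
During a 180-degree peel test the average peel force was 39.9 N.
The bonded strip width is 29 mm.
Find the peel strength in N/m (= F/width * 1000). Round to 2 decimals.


Peel strength = F/width * 1000
= 39.9 / 29 * 1000
= 1375.86 N/m

1375.86


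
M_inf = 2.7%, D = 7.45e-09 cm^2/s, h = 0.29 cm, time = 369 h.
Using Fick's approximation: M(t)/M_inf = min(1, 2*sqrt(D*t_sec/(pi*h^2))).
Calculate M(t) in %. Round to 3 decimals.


t = 1328400 s
ratio = min(1, 2*sqrt(7.45e-09*1328400/(pi*0.0841)))
= 0.387079
M(t) = 2.7 * 0.387079 = 1.045%

1.045


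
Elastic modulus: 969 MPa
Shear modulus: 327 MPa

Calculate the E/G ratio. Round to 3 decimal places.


E / G = 969 / 327 = 2.963

2.963


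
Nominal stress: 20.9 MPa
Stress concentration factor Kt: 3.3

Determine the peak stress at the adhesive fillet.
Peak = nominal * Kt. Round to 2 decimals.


Peak stress = 20.9 * 3.3
= 68.97 MPa

68.97


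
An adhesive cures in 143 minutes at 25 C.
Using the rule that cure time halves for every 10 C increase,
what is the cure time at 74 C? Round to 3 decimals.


Factor = 2^((74 - 25) / 10) = 29.8571
Cure time = 143 / 29.8571
= 4.789 minutes

4.789


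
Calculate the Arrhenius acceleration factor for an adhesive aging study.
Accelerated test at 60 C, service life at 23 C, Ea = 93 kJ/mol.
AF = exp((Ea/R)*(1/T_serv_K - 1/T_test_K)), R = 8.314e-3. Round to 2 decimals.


T_test = 333.15 K, T_serv = 296.15 K
Ea/R = 93 / 0.008314 = 11185.95
AF = exp(11185.95 * (1/296.15 - 1/333.15))
= 66.35

66.35


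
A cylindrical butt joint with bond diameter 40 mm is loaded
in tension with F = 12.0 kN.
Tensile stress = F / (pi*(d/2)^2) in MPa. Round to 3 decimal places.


Area = pi * (40/2)^2 = 1256.6371 mm^2
Stress = 12.0*1000 / 1256.6371
= 9.549 MPa

9.549


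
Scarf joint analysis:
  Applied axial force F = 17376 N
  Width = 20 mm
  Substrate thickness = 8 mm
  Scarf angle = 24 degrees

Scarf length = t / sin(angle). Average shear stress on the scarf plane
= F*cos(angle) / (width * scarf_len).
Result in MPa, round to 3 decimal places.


Scarf length = 8 / sin(24 deg) = 19.6687 mm
cos(24 deg) = 0.913545
Shear = 17376 * 0.913545 / (20 * 19.6687)
= 40.353 MPa

40.353


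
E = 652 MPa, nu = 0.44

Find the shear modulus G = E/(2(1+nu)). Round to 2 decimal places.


G = 652 / (2 * 1.44)
= 226.39 MPa

226.39


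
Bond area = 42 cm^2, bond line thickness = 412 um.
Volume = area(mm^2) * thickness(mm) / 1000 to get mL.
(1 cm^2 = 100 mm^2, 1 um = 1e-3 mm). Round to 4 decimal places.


area_mm2 = 42 * 100 = 4200
blt_mm = 412 * 1e-3 = 0.412
vol_mm3 = 4200 * 0.412 = 1730.4
vol_mL = 1730.4 / 1000 = 1.7304 mL

1.7304


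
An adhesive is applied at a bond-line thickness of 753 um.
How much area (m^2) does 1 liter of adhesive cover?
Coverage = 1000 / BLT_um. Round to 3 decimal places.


Coverage = 1000 / 753 = 1.328 m^2

1.328


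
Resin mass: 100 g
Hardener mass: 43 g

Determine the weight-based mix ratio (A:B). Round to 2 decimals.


Ratio = 100 / 43 = 2.33

2.33


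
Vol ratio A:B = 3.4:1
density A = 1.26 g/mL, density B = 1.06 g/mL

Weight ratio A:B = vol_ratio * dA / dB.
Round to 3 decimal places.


Weight ratio = 3.4 * 1.26 / 1.06
= 4.042

4.042


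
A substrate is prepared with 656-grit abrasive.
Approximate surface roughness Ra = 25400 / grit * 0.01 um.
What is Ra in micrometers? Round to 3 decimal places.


Ra = 25400 / 656 * 0.01 = 0.387 um

0.387


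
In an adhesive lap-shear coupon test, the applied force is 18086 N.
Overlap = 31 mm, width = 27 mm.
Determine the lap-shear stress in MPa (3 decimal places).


stress = F / (overlap * width)
= 18086 / (31 * 27)
= 21.608 MPa

21.608


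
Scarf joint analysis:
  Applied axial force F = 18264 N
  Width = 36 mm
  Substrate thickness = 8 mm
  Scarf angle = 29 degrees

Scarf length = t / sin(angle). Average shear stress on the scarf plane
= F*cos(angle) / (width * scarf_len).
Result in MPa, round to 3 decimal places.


Scarf length = 8 / sin(29 deg) = 16.5013 mm
cos(29 deg) = 0.874620
Shear = 18264 * 0.874620 / (36 * 16.5013)
= 26.890 MPa

26.890


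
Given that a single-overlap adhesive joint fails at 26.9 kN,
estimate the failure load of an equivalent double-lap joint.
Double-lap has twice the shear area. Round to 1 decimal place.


Double-lap factor = 2
Expected load = 26.9 * 2 = 53.8 kN

53.8


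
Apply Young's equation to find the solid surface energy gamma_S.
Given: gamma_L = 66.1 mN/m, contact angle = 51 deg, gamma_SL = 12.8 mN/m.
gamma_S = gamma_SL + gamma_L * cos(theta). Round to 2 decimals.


theta_rad = 51 * pi/180 = 0.890118
gamma_S = 12.8 + 66.1 * cos(0.890118)
= 54.40 mN/m

54.40


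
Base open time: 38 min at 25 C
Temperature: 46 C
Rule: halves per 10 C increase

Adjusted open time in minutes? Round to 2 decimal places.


Acceleration = 2^((46-25)/10) = 4.2871
Open time = 38 / 4.2871 = 8.86 min

8.86


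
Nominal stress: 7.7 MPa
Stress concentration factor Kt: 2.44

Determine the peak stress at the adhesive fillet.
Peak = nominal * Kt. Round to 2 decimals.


Peak stress = 7.7 * 2.44
= 18.79 MPa

18.79


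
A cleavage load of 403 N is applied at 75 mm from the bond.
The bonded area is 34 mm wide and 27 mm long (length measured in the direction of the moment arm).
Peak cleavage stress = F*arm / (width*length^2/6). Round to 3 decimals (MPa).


Moment = 403 * 75 = 30225 N*mm
Section modulus = 34 * 729 / 6 = 24786 / 6 mm^3
Stress = 30225 / (24786 / 6) = 181350 / 24786
= 7.317 MPa

7.317


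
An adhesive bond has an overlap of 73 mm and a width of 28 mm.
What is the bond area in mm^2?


Bond area = overlap * width
= 73 * 28
= 2044 mm^2

2044


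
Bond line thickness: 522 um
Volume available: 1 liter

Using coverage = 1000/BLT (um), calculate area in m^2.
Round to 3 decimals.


1 L = 1e6 mm^3, thickness = 522 um = 0.522 mm
Area = 1e6 / 0.522 mm^2 = (1e6 / 0.522) / 1e6 m^2 = 1000 / 522 m^2
= 1.916 m^2

1.916


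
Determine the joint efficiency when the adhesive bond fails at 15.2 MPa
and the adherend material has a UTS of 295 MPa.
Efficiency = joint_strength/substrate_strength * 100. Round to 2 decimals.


Joint efficiency = 15.2 / 295 * 100
= 5.15%

5.15


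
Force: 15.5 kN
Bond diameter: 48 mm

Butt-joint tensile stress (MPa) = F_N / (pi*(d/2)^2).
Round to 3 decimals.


F_N = 15.5 * 1000 = 15500.0 N
A = pi*(24.0)^2 = 1809.5574 mm^2
stress = 15500.0 / 1809.5574 = 8.566 MPa

8.566


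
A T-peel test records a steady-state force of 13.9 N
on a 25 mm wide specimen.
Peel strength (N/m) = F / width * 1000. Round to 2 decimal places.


Peel strength = 13.9 / 25 * 1000
= 556.00 N/m

556.00


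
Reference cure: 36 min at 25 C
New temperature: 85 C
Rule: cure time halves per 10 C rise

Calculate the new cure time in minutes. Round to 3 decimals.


factor = 2^((85-25)/10) = 64.0000
t_new = 36 / 64.0000 = 0.563 min

0.563


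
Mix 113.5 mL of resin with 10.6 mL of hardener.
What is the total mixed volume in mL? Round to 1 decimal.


Total = 113.5 + 10.6 = 124.1 mL

124.1


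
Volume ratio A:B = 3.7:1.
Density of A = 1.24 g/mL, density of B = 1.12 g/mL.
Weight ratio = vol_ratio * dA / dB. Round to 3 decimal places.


Wt ratio = 3.7 * 1.24 / 1.12
= 4.096

4.096


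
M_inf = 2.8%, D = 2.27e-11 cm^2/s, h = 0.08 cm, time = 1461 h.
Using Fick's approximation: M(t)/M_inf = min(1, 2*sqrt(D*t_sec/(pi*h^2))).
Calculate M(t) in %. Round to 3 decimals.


t = 5259600 s
ratio = min(1, 2*sqrt(2.27e-11*5259600/(pi*0.0064)))
= 0.154118
M(t) = 2.8 * 0.154118 = 0.432%

0.432


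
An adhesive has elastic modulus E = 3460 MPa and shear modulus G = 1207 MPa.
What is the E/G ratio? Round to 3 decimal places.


E/G = 3460 / 1207 = 2.867

2.867


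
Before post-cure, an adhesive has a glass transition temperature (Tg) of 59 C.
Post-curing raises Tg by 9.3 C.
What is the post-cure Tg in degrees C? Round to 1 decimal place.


Tg_post = Tg_base + delta_Tg
= 59 + 9.3
= 68.3 C

68.3


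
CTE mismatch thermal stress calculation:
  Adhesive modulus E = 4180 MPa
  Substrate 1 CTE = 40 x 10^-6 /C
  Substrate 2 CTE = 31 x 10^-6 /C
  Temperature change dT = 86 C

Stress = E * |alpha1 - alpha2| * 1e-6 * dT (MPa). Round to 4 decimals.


delta_alpha = |40 - 31| = 9 x 10^-6/C
Stress = 4180 * 9e-6 * 86
= 3.2353 MPa

3.2353


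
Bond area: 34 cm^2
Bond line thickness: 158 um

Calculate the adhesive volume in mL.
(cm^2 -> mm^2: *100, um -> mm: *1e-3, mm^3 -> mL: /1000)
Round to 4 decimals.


V = 34*100 * 158*1e-3 / 1000
= 0.5372 mL

0.5372


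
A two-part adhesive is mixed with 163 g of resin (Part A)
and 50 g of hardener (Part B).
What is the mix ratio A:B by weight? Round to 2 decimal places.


Mix ratio = mass_A / mass_B
= 163 / 50
= 3.26

3.26


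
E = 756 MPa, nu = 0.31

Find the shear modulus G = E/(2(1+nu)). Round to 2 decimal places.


G = 756 / (2 * 1.31)
= 288.55 MPa

288.55


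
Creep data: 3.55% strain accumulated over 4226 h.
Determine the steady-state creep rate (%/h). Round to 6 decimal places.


Rate = 3.55 / 4226 = 0.000840 %/h

0.000840


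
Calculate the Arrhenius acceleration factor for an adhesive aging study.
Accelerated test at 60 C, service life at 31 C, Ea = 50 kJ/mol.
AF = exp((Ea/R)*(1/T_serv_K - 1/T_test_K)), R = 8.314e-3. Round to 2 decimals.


T_test = 333.15 K, T_serv = 304.15 K
Ea/R = 50 / 0.008314 = 6013.95
AF = exp(6013.95 * (1/304.15 - 1/333.15))
= 5.59

5.59


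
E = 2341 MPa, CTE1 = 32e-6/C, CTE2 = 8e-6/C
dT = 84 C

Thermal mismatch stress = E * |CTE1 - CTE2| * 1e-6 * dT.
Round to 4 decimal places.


= 2341 * 24e-6 * 84
= 4.7195 MPa

4.7195


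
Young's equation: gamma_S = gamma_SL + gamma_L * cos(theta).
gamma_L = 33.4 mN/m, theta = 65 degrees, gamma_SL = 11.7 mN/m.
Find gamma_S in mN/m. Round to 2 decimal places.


cos(65 deg) = 0.422618
gamma_S = 11.7 + 33.4 * 0.422618
= 25.82 mN/m

25.82


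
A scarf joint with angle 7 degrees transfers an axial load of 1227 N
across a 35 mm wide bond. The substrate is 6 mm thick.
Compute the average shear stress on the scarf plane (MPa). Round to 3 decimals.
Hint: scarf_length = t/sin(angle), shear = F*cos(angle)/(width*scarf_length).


scarf_length = 6 / sin(7 deg) = 49.2331 mm
cos(7 deg) = 0.992546
shear stress = 1227 * 0.992546 / (35 * 49.2331)
= 0.707 MPa

0.707


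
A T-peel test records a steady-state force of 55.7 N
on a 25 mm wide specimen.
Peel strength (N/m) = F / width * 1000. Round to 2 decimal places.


Peel strength = 55.7 / 25 * 1000
= 2228.00 N/m

2228.00


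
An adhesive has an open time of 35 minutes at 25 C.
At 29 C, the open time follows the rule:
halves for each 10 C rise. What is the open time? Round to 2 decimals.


Factor = 2^((29-25)/10) = 1.3195
Open time = 35 / 1.3195 = 26.53 min

26.53


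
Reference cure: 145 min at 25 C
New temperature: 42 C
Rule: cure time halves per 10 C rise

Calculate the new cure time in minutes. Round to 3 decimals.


factor = 2^((42-25)/10) = 3.2490
t_new = 145 / 3.2490 = 44.629 min

44.629


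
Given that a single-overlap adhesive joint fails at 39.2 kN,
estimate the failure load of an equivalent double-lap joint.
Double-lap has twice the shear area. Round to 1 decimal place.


Double-lap factor = 2
Expected load = 39.2 * 2 = 78.4 kN

78.4


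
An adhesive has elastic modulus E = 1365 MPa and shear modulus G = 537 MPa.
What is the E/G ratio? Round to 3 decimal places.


E/G = 1365 / 537 = 2.542

2.542


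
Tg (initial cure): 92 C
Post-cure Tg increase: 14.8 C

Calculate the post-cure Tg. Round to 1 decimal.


Post-cure Tg = 92 + 14.8 = 106.8 C

106.8


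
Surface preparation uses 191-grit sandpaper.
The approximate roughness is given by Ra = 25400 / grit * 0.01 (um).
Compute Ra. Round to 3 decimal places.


Ra = 25400 / 191 * 0.01
= 254 / 191
= 1.330 um

1.330


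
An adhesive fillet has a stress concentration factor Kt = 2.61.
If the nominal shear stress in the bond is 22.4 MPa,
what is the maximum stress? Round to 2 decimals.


Max stress = 22.4 * 2.61 = 58.46 MPa

58.46


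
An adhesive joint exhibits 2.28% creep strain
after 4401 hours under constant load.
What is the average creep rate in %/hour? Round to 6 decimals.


Creep rate = strain / time
= 2.28 / 4401
= 0.000518 %/h

0.000518


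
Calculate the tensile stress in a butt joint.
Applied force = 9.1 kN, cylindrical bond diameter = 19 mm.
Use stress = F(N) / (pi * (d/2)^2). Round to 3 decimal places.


A = pi * 9.5^2 = 283.5287 mm^2
sigma = 9100.0 / 283.5287 = 32.096 MPa

32.096


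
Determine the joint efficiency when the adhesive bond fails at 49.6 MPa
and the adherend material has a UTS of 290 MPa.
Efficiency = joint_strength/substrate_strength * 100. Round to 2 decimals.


Joint efficiency = 49.6 / 290 * 100
= 17.10%

17.10


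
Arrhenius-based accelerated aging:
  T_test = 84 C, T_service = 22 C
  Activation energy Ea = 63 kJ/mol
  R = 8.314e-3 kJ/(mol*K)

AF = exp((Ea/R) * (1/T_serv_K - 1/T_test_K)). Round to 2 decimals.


T_test_K = 357.15, T_serv_K = 295.15
AF = exp((63/8.314e-3) * (1/295.15 - 1/357.15))
= 86.22

86.22


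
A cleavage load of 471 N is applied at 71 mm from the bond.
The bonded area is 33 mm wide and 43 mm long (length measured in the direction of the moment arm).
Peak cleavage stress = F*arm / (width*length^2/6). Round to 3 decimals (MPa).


Moment = 471 * 71 = 33441 N*mm
Section modulus = 33 * 1849 / 6 = 61017 / 6 mm^3
Stress = 33441 / (61017 / 6) = 200646 / 61017
= 3.288 MPa

3.288


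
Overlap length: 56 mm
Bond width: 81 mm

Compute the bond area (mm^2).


Bond area = 56 * 81 = 4536 mm^2

4536


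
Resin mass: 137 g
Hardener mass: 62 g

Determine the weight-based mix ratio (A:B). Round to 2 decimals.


Ratio = 137 / 62 = 2.21

2.21


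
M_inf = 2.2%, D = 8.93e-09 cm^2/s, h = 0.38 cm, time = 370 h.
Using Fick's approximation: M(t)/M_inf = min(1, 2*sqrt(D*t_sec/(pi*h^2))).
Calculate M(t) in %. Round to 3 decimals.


t = 1332000 s
ratio = min(1, 2*sqrt(8.93e-09*1332000/(pi*0.1444)))
= 0.323854
M(t) = 2.2 * 0.323854 = 0.712%

0.712


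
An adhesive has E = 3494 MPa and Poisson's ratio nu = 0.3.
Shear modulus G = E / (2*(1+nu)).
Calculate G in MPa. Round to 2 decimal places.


G = 3494 / (2*(1+0.3))
= 3494 / 2.60
= 1343.85 MPa

1343.85


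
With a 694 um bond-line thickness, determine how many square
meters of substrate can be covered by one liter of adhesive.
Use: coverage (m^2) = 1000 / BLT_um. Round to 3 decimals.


Coverage = 1000 / 694 = 1.441 m^2

1.441


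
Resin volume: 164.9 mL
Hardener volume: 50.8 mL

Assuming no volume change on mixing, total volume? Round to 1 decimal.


V_total = 164.9 + 50.8 = 215.7 mL

215.7


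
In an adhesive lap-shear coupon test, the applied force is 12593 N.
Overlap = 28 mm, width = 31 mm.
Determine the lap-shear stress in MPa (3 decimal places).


stress = F / (overlap * width)
= 12593 / (28 * 31)
= 14.508 MPa

14.508


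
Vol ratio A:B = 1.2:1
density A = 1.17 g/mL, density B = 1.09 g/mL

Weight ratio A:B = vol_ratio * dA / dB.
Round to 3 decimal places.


Weight ratio = 1.2 * 1.17 / 1.09
= 1.288

1.288


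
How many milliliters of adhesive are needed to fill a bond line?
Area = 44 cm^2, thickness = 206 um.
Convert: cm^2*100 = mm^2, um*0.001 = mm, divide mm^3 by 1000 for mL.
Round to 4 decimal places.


= (44 * 100) * (206 * 0.001) / 1000
= 0.9064 mL

0.9064


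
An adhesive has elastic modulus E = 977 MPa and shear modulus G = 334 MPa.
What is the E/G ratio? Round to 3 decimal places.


E/G = 977 / 334 = 2.925

2.925


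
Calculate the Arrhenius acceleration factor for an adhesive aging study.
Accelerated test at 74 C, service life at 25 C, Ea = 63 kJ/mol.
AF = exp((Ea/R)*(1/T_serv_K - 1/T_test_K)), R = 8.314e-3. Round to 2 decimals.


T_test = 347.15 K, T_serv = 298.15 K
Ea/R = 63 / 0.008314 = 7577.58
AF = exp(7577.58 * (1/298.15 - 1/347.15))
= 36.14

36.14


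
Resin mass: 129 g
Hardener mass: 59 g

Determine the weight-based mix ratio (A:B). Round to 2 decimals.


Ratio = 129 / 59 = 2.19

2.19


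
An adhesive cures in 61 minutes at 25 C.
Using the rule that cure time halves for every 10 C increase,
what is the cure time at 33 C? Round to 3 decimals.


Factor = 2^((33 - 25) / 10) = 1.7411
Cure time = 61 / 1.7411
= 35.035 minutes

35.035


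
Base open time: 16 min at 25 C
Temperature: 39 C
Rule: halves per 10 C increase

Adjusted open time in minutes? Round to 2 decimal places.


Acceleration = 2^((39-25)/10) = 2.6390
Open time = 16 / 2.6390 = 6.06 min

6.06


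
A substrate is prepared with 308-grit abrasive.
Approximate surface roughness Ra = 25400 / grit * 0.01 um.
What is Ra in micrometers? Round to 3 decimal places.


Ra = 25400 / 308 * 0.01 = 0.825 um

0.825


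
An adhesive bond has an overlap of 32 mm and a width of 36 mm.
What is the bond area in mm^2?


Bond area = overlap * width
= 32 * 36
= 1152 mm^2

1152


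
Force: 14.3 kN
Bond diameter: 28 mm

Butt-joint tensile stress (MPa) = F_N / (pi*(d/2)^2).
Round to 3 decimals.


F_N = 14.3 * 1000 = 14300.0 N
A = pi*(14.0)^2 = 615.7522 mm^2
stress = 14300.0 / 615.7522 = 23.224 MPa

23.224


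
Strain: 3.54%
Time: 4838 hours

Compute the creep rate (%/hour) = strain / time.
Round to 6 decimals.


Creep rate = 3.54 / 4838
= 0.000732 %/h

0.000732


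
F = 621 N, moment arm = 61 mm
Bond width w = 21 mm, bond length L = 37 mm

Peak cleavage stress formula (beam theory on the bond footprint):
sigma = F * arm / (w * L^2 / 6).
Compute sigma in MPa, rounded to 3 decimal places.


sigma = (621 * 61) / (21 * 1369 / 6)
= 37881 * 6 / 28749
= 227286 / 28749
= 7.906 MPa

7.906


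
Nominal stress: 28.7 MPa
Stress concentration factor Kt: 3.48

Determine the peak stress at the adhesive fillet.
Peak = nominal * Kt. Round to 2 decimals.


Peak stress = 28.7 * 3.48
= 99.88 MPa

99.88


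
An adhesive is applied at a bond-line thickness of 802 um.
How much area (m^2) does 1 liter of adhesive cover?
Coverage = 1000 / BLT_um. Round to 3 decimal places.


Coverage = 1000 / 802 = 1.247 m^2

1.247


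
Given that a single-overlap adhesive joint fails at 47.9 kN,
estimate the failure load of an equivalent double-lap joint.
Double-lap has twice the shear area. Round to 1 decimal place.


Double-lap factor = 2
Expected load = 47.9 * 2 = 95.8 kN

95.8


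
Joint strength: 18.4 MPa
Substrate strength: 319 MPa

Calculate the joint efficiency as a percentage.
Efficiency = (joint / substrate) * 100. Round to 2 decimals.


Efficiency = (18.4 / 319) * 100 = 5.77%

5.77


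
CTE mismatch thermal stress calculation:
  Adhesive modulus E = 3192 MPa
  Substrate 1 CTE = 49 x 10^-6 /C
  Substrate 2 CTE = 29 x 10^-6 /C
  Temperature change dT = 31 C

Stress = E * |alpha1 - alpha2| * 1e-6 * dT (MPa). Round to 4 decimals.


delta_alpha = |49 - 29| = 20 x 10^-6/C
Stress = 3192 * 20e-6 * 31
= 1.9790 MPa

1.9790


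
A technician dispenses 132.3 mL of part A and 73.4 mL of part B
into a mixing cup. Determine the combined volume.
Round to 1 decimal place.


Combined volume = 132.3 + 73.4
= 205.7 mL

205.7


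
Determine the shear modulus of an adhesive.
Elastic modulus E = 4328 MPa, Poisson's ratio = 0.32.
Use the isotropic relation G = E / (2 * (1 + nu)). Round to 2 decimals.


G = 4328 / (2*(1+0.32)) = 4328 / 2.64
= 1639.39 MPa

1639.39


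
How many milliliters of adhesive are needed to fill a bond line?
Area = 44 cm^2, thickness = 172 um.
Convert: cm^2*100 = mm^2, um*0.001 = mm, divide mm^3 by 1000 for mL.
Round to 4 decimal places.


= (44 * 100) * (172 * 0.001) / 1000
= 0.7568 mL

0.7568


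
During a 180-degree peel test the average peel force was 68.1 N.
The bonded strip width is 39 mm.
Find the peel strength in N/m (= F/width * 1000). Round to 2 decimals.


Peel strength = F/width * 1000
= 68.1 / 39 * 1000
= 1746.15 N/m

1746.15


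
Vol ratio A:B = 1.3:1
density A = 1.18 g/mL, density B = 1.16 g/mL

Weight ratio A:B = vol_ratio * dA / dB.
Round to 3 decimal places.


Weight ratio = 1.3 * 1.18 / 1.16
= 1.322

1.322


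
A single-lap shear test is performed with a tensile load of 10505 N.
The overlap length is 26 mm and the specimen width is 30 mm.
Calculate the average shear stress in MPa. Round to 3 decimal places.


Shear stress = F / (overlap * width)
= 10505 / (26 * 30)
= 10505 / 780
= 13.468 MPa

13.468


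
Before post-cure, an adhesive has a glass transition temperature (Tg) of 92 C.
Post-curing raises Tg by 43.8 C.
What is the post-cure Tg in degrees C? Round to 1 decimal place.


Tg_post = Tg_base + delta_Tg
= 92 + 43.8
= 135.8 C

135.8


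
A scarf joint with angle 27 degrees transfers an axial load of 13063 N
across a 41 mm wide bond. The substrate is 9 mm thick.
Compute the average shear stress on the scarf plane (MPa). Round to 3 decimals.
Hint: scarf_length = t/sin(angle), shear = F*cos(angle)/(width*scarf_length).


scarf_length = 9 / sin(27 deg) = 19.8242 mm
cos(27 deg) = 0.891007
shear stress = 13063 * 0.891007 / (41 * 19.8242)
= 14.320 MPa

14.320


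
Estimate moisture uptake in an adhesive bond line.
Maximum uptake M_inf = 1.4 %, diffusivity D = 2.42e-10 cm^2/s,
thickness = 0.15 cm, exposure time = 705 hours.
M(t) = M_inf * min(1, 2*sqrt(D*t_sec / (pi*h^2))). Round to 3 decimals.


Convert time: 705 h = 2538000 s
ratio = min(1, 2*sqrt(2.42e-10*2538000/(pi*0.15^2)))
= 0.186431
M(t) = 1.4 * 0.186431 = 0.261%

0.261


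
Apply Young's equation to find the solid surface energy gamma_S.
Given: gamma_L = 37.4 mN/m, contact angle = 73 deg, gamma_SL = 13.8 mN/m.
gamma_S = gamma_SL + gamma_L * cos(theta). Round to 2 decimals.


theta_rad = 73 * pi/180 = 1.274090
gamma_S = 13.8 + 37.4 * cos(1.274090)
= 24.73 mN/m

24.73


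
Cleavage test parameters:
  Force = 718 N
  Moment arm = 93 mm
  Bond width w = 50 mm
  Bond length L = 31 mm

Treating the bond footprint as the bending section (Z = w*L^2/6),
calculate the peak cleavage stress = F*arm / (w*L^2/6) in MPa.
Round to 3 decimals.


M = 718 * 93 = 66774 N*mm
Z = 50 * 31^2 / 6 = 48050 / 6 mm^3
sigma = M / Z = 6 * 66774 / 48050 = 400644 / 48050
= 8.338 MPa

8.338


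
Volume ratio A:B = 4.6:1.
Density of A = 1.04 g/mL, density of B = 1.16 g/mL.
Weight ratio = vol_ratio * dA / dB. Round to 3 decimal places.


Wt ratio = 4.6 * 1.04 / 1.16
= 4.124

4.124


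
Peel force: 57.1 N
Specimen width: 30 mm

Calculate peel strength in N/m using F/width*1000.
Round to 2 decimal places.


Peel strength = 57.1 / 30 * 1000 = 1903.33 N/m

1903.33


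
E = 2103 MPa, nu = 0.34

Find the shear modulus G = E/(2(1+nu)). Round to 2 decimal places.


G = 2103 / (2 * 1.34)
= 784.70 MPa

784.70


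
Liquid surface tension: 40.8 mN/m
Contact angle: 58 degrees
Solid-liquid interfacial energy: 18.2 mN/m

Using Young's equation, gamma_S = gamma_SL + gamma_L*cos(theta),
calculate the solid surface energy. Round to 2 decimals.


gamma_S = 18.2 + 40.8 * cos(58)
= 39.82 mN/m

39.82


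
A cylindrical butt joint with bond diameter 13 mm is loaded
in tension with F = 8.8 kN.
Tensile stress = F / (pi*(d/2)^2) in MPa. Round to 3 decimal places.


Area = pi * (13/2)^2 = 132.7323 mm^2
Stress = 8.8*1000 / 132.7323
= 66.299 MPa

66.299


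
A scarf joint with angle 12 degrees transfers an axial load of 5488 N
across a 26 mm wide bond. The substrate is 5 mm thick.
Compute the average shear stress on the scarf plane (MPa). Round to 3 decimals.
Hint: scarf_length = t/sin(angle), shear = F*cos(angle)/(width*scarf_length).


scarf_length = 5 / sin(12 deg) = 24.0487 mm
cos(12 deg) = 0.978148
shear stress = 5488 * 0.978148 / (26 * 24.0487)
= 8.585 MPa

8.585


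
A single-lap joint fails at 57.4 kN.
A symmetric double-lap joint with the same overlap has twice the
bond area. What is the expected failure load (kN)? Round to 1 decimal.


Double-lap load = 2 * 57.4 = 114.8 kN

114.8


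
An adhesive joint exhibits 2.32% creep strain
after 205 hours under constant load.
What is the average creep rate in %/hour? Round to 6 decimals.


Creep rate = strain / time
= 2.32 / 205
= 0.011317 %/h

0.011317


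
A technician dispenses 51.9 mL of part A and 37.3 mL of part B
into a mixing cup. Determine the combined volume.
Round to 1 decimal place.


Combined volume = 51.9 + 37.3
= 89.2 mL

89.2
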